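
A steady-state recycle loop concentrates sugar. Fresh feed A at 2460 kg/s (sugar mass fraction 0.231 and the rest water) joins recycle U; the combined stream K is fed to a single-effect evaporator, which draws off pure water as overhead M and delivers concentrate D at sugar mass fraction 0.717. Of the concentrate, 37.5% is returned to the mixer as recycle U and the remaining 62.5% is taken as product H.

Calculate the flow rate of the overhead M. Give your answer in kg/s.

1667 kg/s

Overall sugar balance (none leaves overhead): sugar in fresh feed = sugar in product, i.e. 2460×0.231 = (1−0.375)·D·0.717.
D = 568.26/(0.717×0.625) = 1268.1 kg/s.
Recycle U = 0.375×1268.1 = 475.53 kg/s.
Combined feed K = 2460 + 475.53 = 2935.5 kg/s.
Overhead M = K − D = 2935.5 − 1268.1 = 1667.4 kg/s.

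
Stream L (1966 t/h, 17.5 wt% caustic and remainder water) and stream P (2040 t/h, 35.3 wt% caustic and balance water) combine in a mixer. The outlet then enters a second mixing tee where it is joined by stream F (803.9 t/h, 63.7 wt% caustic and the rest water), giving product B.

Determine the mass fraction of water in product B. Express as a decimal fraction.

Overall, product flow = 4809.9 t/h.
water in = 1966×0.825 + 2040×0.647 + 803.9×0.363 = 3233.6 t/h.
water fraction in B = 0.6723.

0.6723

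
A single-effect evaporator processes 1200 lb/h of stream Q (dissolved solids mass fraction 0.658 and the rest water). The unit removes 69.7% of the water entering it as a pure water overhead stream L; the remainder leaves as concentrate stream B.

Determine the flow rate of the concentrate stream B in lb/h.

914 lb/h

water entering = 1200×0.342 = 410.4 lb/h; overhead removed = 0.697×410.4 = 286.05 lb/h.
Concentrate = 1200 − 286.05 = 913.95 lb/h.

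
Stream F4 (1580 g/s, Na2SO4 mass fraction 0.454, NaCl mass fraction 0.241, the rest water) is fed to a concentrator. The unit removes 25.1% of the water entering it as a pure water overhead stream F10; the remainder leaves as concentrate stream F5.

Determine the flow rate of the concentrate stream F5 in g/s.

water entering = 1580×0.305 = 481.9 g/s; overhead removed = 0.251×481.9 = 120.96 g/s.
Concentrate = 1580 − 120.96 = 1459 g/s.

1459 g/s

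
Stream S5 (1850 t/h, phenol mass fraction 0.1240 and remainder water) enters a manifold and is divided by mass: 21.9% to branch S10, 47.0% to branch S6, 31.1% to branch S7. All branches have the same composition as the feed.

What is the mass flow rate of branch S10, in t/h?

405.1 t/h

Branch S10 flow = 0.219×1850 = 405.15 t/h.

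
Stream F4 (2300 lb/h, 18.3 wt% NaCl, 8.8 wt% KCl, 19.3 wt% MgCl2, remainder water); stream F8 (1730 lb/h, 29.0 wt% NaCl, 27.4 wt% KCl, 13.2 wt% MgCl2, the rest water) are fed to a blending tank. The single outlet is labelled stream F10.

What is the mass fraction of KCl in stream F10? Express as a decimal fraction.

0.168

Total flow out = 2300 + 1730 = 4030 lb/h.
KCl in = 2300×0.088 + 1730×0.274 = 676.42 lb/h.
KCl mass fraction in F10 = 676.42/4030 = 0.168.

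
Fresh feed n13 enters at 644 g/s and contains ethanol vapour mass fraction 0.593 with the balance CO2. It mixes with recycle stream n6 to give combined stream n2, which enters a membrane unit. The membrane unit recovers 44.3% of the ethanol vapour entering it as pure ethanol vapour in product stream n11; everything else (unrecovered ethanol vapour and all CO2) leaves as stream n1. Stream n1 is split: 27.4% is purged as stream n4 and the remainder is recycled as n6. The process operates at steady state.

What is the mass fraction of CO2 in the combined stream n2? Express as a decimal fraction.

0.599

CO2 enters only via n13 and leaves only via the purge: 644×0.407 = 0.274×(CO2 in n1), and the membrane unit passes all CO2, so CO2 in n2 = CO2 in n1 = 956.6 g/s.
ethanol vapour in n2: m_A = 644×0.593 + (1−0.274)·(1−0.443)·m_A, so m_A = 381.89/0.5956 = 641.17 g/s.
n2 = 641.17 + 956.6 = 1597.8 g/s.
CO2 fraction in n2 = 956.6/1597.8 = 0.599.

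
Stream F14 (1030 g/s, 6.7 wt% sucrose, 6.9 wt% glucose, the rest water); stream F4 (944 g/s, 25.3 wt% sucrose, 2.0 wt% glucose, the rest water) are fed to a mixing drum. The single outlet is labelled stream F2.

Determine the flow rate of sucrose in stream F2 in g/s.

307.8 g/s

sucrose out = sucrose in = 1030×0.067 + 944×0.253 = 307.84 g/s.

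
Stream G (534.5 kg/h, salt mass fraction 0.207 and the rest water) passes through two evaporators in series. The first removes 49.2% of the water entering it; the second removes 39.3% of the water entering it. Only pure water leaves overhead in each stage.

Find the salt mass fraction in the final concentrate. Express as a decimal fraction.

water in feed = 534.5×0.793 = 423.86 kg/h.
After stage 1: water left = (1−0.492)×423.86 = 215.32; stream total = 325.96 kg/h.
After stage 2: water left = (1−0.393)×215.32 = 130.7; final concentrate = 241.34 kg/h.
salt fraction = 110.64/241.34 = 0.458.

0.458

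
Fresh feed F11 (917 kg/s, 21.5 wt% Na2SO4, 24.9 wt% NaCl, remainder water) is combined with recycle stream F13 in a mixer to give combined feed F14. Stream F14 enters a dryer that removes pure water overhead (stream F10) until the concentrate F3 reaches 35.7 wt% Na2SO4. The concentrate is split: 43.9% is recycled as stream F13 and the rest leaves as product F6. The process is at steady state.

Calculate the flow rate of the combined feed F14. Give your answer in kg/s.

Overall Na2SO4 balance (none leaves overhead): Na2SO4 in fresh feed = Na2SO4 in product, i.e. 917×0.215 = (1−0.439)·F3·0.357.
F3 = 197.16/(0.357×0.561) = 984.41 kg/s.
Recycle F13 = 0.439×984.41 = 432.16 kg/s.
Combined feed F14 = 917 + 432.16 = 1349.2 kg/s.

1349 kg/s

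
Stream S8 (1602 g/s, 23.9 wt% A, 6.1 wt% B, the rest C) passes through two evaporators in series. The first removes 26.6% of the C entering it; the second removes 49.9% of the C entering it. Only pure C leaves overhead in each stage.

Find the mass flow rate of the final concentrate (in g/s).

893 g/s

C in feed = 1602×0.700 = 1121.4 g/s.
After stage 1: C left = (1−0.266)×1121.4 = 823.11; stream total = 1303.7 g/s.
After stage 2: C left = (1−0.499)×823.11 = 412.38; final concentrate = 892.98 g/s.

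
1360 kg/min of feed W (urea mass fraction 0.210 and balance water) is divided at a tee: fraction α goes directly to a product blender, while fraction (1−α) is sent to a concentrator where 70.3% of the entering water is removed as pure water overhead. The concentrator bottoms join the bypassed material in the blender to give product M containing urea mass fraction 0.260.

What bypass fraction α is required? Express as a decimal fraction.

0.654

All 1360×0.210 = 285.6 kg/min of urea reaches M, so M = 285.6/0.260 = 1098.5 kg/min and vapour = 261.54 kg/min.
The evaporator receives (1−α)·1360 of feed at 0.790 water and removes 0.703 of that water:
0.703×0.790×(1−α)×1360 = 261.54
(1−α) = 261.54/755.3 = 0.3463;  α = 0.6537.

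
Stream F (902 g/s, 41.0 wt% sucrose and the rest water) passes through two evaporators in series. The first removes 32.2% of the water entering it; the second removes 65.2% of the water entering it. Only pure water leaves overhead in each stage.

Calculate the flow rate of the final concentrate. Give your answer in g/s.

495.4 g/s

water in feed = 902×0.590 = 532.18 g/s.
After stage 1: water left = (1−0.322)×532.18 = 360.82; stream total = 730.64 g/s.
After stage 2: water left = (1−0.652)×360.82 = 125.56; final concentrate = 495.38 g/s.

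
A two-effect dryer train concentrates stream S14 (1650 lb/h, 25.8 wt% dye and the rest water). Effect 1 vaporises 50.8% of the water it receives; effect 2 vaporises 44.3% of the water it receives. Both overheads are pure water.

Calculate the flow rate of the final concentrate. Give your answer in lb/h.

761.2 lb/h

water in feed = 1650×0.742 = 1224.3 lb/h.
After stage 1: water left = (1−0.508)×1224.3 = 602.36; stream total = 1028.1 lb/h.
After stage 2: water left = (1−0.443)×602.36 = 335.51; final concentrate = 761.21 lb/h.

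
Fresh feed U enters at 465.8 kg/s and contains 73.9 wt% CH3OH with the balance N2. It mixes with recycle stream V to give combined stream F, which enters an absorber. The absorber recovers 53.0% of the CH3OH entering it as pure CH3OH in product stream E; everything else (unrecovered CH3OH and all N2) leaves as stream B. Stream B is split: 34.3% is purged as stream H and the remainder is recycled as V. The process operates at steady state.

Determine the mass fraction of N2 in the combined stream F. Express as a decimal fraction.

0.4158

N2 enters only via U and leaves only via the purge: 465.8×0.261 = 0.343×(N2 in B), and the absorber passes all N2, so N2 in F = N2 in B = 354.44 kg/s.
CH3OH in F: m_A = 465.8×0.739 + (1−0.343)·(1−0.530)·m_A, so m_A = 344.23/0.6912 = 498.01 kg/s.
F = 498.01 + 354.44 = 852.45 kg/s.
N2 fraction in F = 354.44/852.45 = 0.4158.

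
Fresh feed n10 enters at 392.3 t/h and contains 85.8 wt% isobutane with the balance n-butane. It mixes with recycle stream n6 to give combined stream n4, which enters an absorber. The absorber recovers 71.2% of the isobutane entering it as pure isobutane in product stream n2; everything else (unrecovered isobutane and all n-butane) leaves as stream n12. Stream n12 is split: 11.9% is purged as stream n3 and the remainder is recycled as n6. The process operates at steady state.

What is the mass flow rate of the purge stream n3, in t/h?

71.16 t/h

n-butane enters only via n10 and leaves only via the purge: 392.3×0.142 = 0.119×(n-butane in n12), and the absorber passes all n-butane, so n-butane in n4 = n-butane in n12 = 468.12 t/h.
isobutane in n4: m_A = 392.3×0.858 + (1−0.119)·(1−0.712)·m_A, so m_A = 336.59/0.7463 = 451.03 t/h.
n12 = (1−0.712)×451.03 + 468.12 = 598.02 t/h.
Purge n3 = 0.119×598.02 = 71.164 t/h.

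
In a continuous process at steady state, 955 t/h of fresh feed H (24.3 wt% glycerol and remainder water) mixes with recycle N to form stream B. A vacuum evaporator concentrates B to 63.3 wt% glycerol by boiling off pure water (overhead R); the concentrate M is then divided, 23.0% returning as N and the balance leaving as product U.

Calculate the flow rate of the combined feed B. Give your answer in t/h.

1065 t/h

Overall glycerol balance (none leaves overhead): glycerol in fresh feed = glycerol in product, i.e. 955×0.243 = (1−0.230)·M·0.633.
M = 232.06/(0.633×0.770) = 476.12 t/h.
Recycle N = 0.230×476.12 = 109.51 t/h.
Combined feed B = 955 + 109.51 = 1064.5 t/h.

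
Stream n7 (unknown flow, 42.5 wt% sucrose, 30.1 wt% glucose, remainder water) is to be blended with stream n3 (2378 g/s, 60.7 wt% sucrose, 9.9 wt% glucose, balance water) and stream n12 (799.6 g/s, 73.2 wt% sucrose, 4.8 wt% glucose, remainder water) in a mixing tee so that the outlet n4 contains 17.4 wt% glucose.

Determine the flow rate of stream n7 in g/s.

Let n7 be the unknown flow. Total out = 3177.6 + n7.
glucose balance: 273.8 + 0.301·n7 = 0.174·(3177.6 + n7)
(0.301 − 0.174)·n7 = 0.174×3177.6 − 273.8 = 279.1
n7 = 279.1 / 0.127 = 2197.6 g/s

2198 g/s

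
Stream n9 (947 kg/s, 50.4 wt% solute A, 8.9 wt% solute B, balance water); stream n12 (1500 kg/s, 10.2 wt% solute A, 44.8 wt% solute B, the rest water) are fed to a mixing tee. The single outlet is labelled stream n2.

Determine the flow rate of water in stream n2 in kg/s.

1060 kg/s

water out = water in = 947×0.407 + 1500×0.450 = 1060.4 kg/s.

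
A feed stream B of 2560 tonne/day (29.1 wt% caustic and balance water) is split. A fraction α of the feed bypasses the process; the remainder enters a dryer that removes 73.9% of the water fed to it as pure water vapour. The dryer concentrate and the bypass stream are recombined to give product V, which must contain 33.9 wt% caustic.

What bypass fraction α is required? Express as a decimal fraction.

All 2560×0.291 = 744.96 tonne/day of caustic reaches V, so V = 744.96/0.339 = 2197.5 tonne/day and vapour = 362.48 tonne/day.
The evaporator receives (1−α)·2560 of feed at 0.709 water and removes 0.739 of that water:
0.739×0.709×(1−α)×2560 = 362.48
(1−α) = 362.48/1341.3 = 0.2702;  α = 0.7298.

0.730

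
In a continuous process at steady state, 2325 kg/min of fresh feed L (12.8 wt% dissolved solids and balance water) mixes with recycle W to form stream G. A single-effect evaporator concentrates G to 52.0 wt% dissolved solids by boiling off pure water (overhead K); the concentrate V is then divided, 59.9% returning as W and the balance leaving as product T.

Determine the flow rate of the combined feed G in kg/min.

Overall dissolved solids balance (none leaves overhead): dissolved solids in fresh feed = dissolved solids in product, i.e. 2325×0.128 = (1−0.599)·V·0.520.
V = 297.6/(0.520×0.401) = 1427.2 kg/min.
Recycle W = 0.599×1427.2 = 854.89 kg/min.
Combined feed G = 2325 + 854.89 = 3179.9 kg/min.

3180 kg/min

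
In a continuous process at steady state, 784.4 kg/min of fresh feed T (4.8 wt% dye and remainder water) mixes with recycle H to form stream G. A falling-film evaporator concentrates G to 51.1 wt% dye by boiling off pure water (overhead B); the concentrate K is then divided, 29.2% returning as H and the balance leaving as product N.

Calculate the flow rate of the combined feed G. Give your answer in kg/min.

Overall dye balance (none leaves overhead): dye in fresh feed = dye in product, i.e. 784.4×0.048 = (1−0.292)·K·0.511.
K = 37.651/(0.511×0.708) = 104.07 kg/min.
Recycle H = 0.292×104.07 = 30.388 kg/min.
Combined feed G = 784.4 + 30.388 = 814.79 kg/min.

814.8 kg/min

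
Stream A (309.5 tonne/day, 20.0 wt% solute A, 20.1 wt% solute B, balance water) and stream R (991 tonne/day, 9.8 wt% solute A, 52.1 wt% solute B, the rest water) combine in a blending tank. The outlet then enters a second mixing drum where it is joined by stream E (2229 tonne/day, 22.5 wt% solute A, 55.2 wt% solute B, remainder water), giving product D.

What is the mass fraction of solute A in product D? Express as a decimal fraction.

0.1871

Overall, product flow = 3529.5 tonne/day.
solute A in = 309.5×0.200 + 991×0.098 + 2229×0.225 = 660.54 tonne/day.
solute A fraction in D = 0.1871.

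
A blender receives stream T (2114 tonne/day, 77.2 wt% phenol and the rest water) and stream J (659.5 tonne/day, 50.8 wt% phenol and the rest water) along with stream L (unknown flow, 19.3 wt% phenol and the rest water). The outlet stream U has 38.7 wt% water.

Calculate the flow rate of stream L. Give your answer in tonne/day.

Let L be the unknown flow. Total out = 2773.5 + L.
water balance: 806.47 + 0.807·L = 0.387·(2773.5 + L)
(0.807 − 0.387)·L = 0.387×2773.5 − 806.47 = 266.88
L = 266.88 / 0.420 = 635.42 tonne/day

635.4 tonne/day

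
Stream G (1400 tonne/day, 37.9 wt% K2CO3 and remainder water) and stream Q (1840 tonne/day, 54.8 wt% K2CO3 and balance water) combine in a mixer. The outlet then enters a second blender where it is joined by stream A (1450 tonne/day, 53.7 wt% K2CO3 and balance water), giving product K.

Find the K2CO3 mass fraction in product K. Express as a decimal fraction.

0.494

Overall, product flow = 4690 tonne/day.
K2CO3 in = 1400×0.379 + 1840×0.548 + 1450×0.537 = 2317.6 tonne/day.
K2CO3 fraction in K = 0.494.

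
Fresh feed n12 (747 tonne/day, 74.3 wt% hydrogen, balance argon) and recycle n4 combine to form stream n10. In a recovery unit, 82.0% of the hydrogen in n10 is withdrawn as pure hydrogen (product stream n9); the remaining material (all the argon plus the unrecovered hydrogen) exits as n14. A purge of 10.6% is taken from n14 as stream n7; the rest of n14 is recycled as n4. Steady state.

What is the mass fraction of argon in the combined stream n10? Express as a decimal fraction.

0.7325

argon enters only via n12 and leaves only via the purge: 747×0.257 = 0.106×(argon in n14), and the recovery unit passes all argon, so argon in n10 = argon in n14 = 1811.1 tonne/day.
hydrogen in n10: m_A = 747×0.743 + (1−0.106)·(1−0.820)·m_A, so m_A = 555.02/0.8391 = 661.46 tonne/day.
n10 = 661.46 + 1811.1 = 2472.6 tonne/day.
argon fraction in n10 = 1811.1/2472.6 = 0.7325.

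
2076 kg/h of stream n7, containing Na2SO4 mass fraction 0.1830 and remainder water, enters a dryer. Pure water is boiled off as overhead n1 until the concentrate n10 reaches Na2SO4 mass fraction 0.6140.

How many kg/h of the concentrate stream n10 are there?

Na2SO4 is conserved: 2076×0.183 = 379.91 kg/h all reports to the concentrate.
Concentrate = 379.91/(target fraction) = 618.74 kg/h.

618.7 kg/h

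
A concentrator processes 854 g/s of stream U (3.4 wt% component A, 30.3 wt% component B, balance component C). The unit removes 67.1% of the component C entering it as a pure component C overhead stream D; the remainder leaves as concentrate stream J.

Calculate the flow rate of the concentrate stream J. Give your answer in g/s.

component C entering = 854×0.663 = 566.2 g/s; overhead removed = 0.671×566.2 = 379.92 g/s.
Concentrate = 854 − 379.92 = 474.08 g/s.

474.1 g/s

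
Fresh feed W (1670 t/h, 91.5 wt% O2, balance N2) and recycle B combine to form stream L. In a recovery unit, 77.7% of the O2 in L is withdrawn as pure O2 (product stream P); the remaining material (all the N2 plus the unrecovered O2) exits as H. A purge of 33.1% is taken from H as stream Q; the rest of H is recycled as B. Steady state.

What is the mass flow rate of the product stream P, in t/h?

O2 in L: m_A = 1670×0.915 + (1−0.331)·(1−0.777)·m_A, so m_A = 1528/0.8508 = 1796 t/h.
Product P = 0.777×1796 = 1395.5 t/h.

1395 t/h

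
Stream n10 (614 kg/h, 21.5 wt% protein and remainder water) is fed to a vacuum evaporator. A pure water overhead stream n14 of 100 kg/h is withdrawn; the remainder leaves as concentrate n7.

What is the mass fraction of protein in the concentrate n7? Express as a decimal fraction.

protein is not removed: 614×0.215 = 132.01 kg/h of protein enters n7.
Concentrate = 614 − 100 = 514 kg/h.
Mass fraction = 132.01/514 = 0.257.

0.257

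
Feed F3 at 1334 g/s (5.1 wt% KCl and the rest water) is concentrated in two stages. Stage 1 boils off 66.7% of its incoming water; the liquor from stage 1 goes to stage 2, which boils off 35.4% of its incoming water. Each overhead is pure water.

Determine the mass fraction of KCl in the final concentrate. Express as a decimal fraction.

0.200

water in feed = 1334×0.949 = 1266 g/s.
After stage 1: water left = (1−0.667)×1266 = 421.57; stream total = 489.6 g/s.
After stage 2: water left = (1−0.354)×421.57 = 272.33; final concentrate = 340.37 g/s.
KCl fraction = 68.034/340.37 = 0.200.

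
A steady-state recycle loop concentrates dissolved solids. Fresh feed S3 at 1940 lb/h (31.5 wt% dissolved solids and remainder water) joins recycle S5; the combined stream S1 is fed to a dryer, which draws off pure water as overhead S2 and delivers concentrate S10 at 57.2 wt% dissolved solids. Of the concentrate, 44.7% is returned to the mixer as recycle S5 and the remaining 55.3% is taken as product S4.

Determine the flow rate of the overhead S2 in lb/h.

871.6 lb/h

Overall dissolved solids balance (none leaves overhead): dissolved solids in fresh feed = dissolved solids in product, i.e. 1940×0.315 = (1−0.447)·S10·0.572.
S10 = 611.1/(0.572×0.553) = 1931.9 lb/h.
Recycle S5 = 0.447×1931.9 = 863.57 lb/h.
Combined feed S1 = 1940 + 863.57 = 2803.6 lb/h.
Overhead S2 = S1 − S10 = 2803.6 − 1931.9 = 871.64 lb/h.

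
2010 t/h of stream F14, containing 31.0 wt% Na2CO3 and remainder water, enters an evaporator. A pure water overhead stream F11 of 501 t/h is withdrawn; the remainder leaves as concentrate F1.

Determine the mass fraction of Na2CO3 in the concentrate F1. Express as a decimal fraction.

Na2CO3 is not removed: 2010×0.310 = 623.1 t/h of Na2CO3 enters F1.
Concentrate = 2010 − 501 = 1509 t/h.
Mass fraction = 623.1/1509 = 0.413.

0.413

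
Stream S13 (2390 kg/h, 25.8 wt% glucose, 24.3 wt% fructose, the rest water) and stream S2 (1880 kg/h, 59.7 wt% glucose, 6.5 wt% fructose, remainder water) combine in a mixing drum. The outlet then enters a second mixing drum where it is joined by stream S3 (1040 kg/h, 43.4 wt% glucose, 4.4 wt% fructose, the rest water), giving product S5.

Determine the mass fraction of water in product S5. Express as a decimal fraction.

Overall, product flow = 5310 kg/h.
water in = 2390×0.499 + 1880×0.338 + 1040×0.522 = 2370.9 kg/h.
water fraction in S5 = 0.447.

0.447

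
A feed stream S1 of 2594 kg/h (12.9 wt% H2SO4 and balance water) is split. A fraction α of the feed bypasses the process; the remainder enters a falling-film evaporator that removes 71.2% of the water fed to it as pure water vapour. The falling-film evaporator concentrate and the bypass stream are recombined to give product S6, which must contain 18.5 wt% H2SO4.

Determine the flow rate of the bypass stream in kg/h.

All 2594×0.129 = 334.63 kg/h of H2SO4 reaches S6, so S6 = 334.63/0.185 = 1808.8 kg/h and vapour = 785.21 kg/h.
The evaporator receives (1−α)·2594 of feed at 0.871 water and removes 0.712 of that water:
0.712×0.871×(1−α)×2594 = 785.21
(1−α) = 785.21/1608.7 = 0.4881;  α = 0.5119.
Bypass flow = 0.5119×2594 = 1327.8 kg/h.

1328 kg/h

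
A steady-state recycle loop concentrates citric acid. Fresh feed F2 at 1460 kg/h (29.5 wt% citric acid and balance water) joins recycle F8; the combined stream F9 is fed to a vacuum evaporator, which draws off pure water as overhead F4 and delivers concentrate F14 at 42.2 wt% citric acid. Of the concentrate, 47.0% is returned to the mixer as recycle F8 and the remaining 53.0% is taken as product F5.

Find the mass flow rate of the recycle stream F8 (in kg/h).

Overall citric acid balance (none leaves overhead): citric acid in fresh feed = citric acid in product, i.e. 1460×0.295 = (1−0.470)·F14·0.422.
F14 = 430.7/(0.422×0.530) = 1925.7 kg/h.
Recycle F8 = 0.470×1925.7 = 905.07 kg/h.

905.1 kg/h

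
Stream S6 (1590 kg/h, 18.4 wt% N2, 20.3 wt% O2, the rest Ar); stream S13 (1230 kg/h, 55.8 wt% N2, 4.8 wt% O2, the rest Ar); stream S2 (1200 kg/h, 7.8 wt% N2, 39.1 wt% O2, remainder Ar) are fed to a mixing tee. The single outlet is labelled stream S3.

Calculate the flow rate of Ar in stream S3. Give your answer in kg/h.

Ar out = Ar in = 1590×0.613 + 1230×0.394 + 1200×0.531 = 2096.5 kg/h.

2096 kg/h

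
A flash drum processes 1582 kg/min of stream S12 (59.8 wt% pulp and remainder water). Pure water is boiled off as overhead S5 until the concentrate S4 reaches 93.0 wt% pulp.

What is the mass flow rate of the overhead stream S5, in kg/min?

pulp is conserved: 1582×0.598 = 946.04 kg/min all reports to the concentrate.
Concentrate = 946.04/(target fraction) = 1017.2 kg/min.
Overhead = 1582 − 1017.2 = 564.76 kg/min.

564.8 kg/min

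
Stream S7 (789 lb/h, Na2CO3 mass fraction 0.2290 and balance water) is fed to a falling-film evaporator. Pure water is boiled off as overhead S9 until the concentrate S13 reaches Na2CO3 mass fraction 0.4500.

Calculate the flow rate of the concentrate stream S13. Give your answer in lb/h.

Na2CO3 is conserved: 789×0.229 = 180.68 lb/h all reports to the concentrate.
Concentrate = 180.68/(target fraction) = 401.51 lb/h.

401.5 lb/h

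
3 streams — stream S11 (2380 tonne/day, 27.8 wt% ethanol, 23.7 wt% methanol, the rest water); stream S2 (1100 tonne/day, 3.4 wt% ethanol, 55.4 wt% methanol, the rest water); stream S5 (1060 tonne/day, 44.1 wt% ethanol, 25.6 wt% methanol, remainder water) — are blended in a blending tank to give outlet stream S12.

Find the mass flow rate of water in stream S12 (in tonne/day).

water out = water in = 2380×0.485 + 1100×0.412 + 1060×0.303 = 1928.7 tonne/day.

1929 tonne/day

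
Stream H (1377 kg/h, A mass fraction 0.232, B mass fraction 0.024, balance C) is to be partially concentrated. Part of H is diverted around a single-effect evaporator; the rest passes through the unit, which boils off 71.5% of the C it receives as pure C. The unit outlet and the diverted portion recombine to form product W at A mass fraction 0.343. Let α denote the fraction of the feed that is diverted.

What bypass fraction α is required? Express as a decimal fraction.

0.392

All 1377×0.232 = 319.46 kg/h of A reaches W, so W = 319.46/0.343 = 931.38 kg/h and vapour = 445.62 kg/h.
The evaporator receives (1−α)·1377 of feed at 0.744 C and removes 0.715 of that C:
0.715×0.744×(1−α)×1377 = 445.62
(1−α) = 445.62/732.51 = 0.6083;  α = 0.3917.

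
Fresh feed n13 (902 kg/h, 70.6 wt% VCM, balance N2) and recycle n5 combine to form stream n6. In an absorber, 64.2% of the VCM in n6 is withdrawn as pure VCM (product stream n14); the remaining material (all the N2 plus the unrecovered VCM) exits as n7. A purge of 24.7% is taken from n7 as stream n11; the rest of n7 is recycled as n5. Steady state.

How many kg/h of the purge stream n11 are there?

342.3 kg/h

N2 enters only via n13 and leaves only via the purge: 902×0.294 = 0.247×(N2 in n7), and the absorber passes all N2, so N2 in n6 = N2 in n7 = 1073.6 kg/h.
VCM in n6: m_A = 902×0.706 + (1−0.247)·(1−0.642)·m_A, so m_A = 636.81/0.7304 = 871.84 kg/h.
n7 = (1−0.642)×871.84 + 1073.6 = 1385.8 kg/h.
Purge n11 = 0.247×1385.8 = 342.28 kg/h.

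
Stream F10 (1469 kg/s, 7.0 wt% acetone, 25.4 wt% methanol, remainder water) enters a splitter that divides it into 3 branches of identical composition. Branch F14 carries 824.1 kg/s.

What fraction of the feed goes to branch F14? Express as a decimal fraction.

Fraction to F14 = 824.1/1469 = 0.5610.

0.561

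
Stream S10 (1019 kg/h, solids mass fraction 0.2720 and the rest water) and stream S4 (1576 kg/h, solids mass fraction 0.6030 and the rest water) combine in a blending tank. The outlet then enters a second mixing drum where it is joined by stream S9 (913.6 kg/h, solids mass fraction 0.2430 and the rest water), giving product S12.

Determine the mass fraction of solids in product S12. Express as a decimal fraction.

0.4131

Overall, product flow = 3508.6 kg/h.
solids in = 1019×0.272 + 1576×0.603 + 913.6×0.243 = 1449.5 kg/h.
solids fraction in S12 = 0.4131.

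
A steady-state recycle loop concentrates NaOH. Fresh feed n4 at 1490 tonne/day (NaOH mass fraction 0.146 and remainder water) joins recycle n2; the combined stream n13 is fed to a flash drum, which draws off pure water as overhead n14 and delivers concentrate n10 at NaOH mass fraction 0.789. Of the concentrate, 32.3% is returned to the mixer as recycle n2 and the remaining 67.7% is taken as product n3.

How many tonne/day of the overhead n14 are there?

1214 tonne/day

Overall NaOH balance (none leaves overhead): NaOH in fresh feed = NaOH in product, i.e. 1490×0.146 = (1−0.323)·n10·0.789.
n10 = 217.54/(0.789×0.677) = 407.26 tonne/day.
Recycle n2 = 0.323×407.26 = 131.55 tonne/day.
Combined feed n13 = 1490 + 131.55 = 1621.5 tonne/day.
Overhead n14 = n13 − n10 = 1621.5 − 407.26 = 1214.3 tonne/day.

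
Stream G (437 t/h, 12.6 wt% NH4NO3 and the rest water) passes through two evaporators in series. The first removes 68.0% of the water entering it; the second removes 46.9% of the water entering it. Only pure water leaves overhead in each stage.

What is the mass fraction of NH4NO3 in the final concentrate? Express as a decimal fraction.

water in feed = 437×0.874 = 381.94 t/h.
After stage 1: water left = (1−0.680)×381.94 = 122.22; stream total = 177.28 t/h.
After stage 2: water left = (1−0.469)×122.22 = 64.899; final concentrate = 119.96 t/h.
NH4NO3 fraction = 55.062/119.96 = 0.4590.

0.4590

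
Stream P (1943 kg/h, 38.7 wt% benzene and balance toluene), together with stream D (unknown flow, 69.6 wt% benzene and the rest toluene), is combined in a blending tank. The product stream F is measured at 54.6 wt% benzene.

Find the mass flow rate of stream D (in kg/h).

Let D be the unknown flow. Total out = 1943 + D.
benzene balance: 751.94 + 0.696·D = 0.546·(1943 + D)
(0.696 − 0.546)·D = 0.546×1943 − 751.94 = 308.94
D = 308.94 / 0.150 = 2059.6 kg/h

2060 kg/h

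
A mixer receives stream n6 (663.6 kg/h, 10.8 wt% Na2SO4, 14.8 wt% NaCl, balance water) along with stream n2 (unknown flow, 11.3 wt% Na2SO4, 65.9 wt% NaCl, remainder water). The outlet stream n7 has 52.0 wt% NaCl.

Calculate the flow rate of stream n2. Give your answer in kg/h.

Let n2 be the unknown flow. Total out = 663.6 + n2.
NaCl balance: 98.213 + 0.659·n2 = 0.520·(663.6 + n2)
(0.659 − 0.520)·n2 = 0.520×663.6 − 98.213 = 246.86
n2 = 246.86 / 0.139 = 1776 kg/h

1776 kg/h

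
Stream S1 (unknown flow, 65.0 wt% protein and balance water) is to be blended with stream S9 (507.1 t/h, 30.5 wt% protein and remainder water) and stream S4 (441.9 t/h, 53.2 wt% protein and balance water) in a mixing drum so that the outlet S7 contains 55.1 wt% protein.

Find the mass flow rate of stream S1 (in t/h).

1345 t/h

Let S1 be the unknown flow. Total out = 949 + S1.
protein balance: 389.76 + 0.650·S1 = 0.551·(949 + S1)
(0.650 − 0.551)·S1 = 0.551×949 − 389.76 = 133.14
S1 = 133.14 / 0.099 = 1344.9 t/h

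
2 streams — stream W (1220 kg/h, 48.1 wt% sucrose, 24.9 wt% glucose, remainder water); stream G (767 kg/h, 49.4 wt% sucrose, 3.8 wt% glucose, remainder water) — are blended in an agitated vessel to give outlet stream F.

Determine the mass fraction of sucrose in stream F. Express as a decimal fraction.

Total flow out = 1220 + 767 = 1987 kg/h.
sucrose in = 1220×0.481 + 767×0.494 = 965.72 kg/h.
sucrose mass fraction in F = 965.72/1987 = 0.486.

0.486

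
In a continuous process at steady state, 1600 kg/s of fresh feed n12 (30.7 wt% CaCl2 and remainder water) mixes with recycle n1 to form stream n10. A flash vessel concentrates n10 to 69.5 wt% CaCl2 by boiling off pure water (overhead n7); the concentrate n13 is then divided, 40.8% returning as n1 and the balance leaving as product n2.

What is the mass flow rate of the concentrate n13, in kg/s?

Overall CaCl2 balance (none leaves overhead): CaCl2 in fresh feed = CaCl2 in product, i.e. 1600×0.307 = (1−0.408)·n13·0.695.
n13 = 491.2/(0.695×0.592) = 1193.9 kg/s.

1194 kg/s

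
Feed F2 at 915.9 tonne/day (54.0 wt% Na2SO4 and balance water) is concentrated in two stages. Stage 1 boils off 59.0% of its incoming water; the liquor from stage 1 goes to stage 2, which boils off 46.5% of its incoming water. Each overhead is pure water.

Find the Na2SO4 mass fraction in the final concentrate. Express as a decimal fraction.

water in feed = 915.9×0.460 = 421.31 tonne/day.
After stage 1: water left = (1−0.590)×421.31 = 172.74; stream total = 667.32 tonne/day.
After stage 2: water left = (1−0.465)×172.74 = 92.415; final concentrate = 587 tonne/day.
Na2SO4 fraction = 494.59/587 = 0.8426.

0.8426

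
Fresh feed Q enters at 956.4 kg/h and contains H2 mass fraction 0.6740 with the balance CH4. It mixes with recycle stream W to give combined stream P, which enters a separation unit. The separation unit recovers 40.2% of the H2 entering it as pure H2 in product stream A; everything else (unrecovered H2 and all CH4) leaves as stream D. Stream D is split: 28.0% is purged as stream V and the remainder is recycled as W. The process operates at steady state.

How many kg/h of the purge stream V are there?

CH4 enters only via Q and leaves only via the purge: 956.4×0.326 = 0.280×(CH4 in D), and the separation unit passes all CH4, so CH4 in P = CH4 in D = 1113.5 kg/h.
H2 in P: m_A = 956.4×0.674 + (1−0.280)·(1−0.402)·m_A, so m_A = 644.61/0.5694 = 1132 kg/h.
D = (1−0.402)×1132 + 1113.5 = 1790.5 kg/h.
Purge V = 0.280×1790.5 = 501.33 kg/h.

501.3 kg/h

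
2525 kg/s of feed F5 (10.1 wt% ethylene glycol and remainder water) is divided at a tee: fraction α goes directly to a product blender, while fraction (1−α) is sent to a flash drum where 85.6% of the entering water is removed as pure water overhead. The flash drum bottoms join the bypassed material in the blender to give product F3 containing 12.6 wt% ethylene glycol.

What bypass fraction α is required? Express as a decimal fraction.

All 2525×0.101 = 255.03 kg/s of ethylene glycol reaches F3, so F3 = 255.03/0.126 = 2024 kg/s and vapour = 500.99 kg/s.
The evaporator receives (1−α)·2525 of feed at 0.899 water and removes 0.856 of that water:
0.856×0.899×(1−α)×2525 = 500.99
(1−α) = 500.99/1943.1 = 0.2578;  α = 0.7422.

0.742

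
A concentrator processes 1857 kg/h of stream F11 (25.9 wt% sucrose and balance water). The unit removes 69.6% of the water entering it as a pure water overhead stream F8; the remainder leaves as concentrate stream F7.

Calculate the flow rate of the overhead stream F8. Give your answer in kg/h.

water entering = 1857×0.741 = 1376 kg/h; overhead removed = 0.696×1376 = 957.72 kg/h.

957.7 kg/h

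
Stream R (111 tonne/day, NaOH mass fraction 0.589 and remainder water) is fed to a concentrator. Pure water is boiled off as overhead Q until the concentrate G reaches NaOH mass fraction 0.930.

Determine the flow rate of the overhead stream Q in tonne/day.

NaOH is conserved: 111×0.589 = 65.379 tonne/day all reports to the concentrate.
Concentrate = 65.379/(target fraction) = 70.3 tonne/day.
Overhead = 111 − 70.3 = 40.7 tonne/day.

40.7 tonne/day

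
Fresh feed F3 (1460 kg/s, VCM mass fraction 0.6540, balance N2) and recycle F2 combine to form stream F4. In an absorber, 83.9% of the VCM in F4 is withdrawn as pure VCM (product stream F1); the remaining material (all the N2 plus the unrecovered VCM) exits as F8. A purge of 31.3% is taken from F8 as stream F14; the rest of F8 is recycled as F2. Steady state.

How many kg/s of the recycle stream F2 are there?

N2 enters only via F3 and leaves only via the purge: 1460×0.346 = 0.313×(N2 in F8), and the absorber passes all N2, so N2 in F4 = N2 in F8 = 1613.9 kg/s.
VCM in F4: m_A = 1460×0.654 + (1−0.313)·(1−0.839)·m_A, so m_A = 954.84/0.8894 = 1073.6 kg/s.
F8 = (1−0.839)×1073.6 + 1613.9 = 1786.8 kg/s.
Recycle F2 = (1−0.313)×1786.8 = 1227.5 kg/s.

1228 kg/s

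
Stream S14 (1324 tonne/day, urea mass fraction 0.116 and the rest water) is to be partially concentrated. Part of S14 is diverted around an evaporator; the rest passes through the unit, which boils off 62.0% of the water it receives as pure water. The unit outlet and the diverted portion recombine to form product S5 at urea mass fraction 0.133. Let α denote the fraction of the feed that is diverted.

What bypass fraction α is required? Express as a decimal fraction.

0.767

All 1324×0.116 = 153.58 tonne/day of urea reaches S5, so S5 = 153.58/0.133 = 1154.8 tonne/day and vapour = 169.23 tonne/day.
The evaporator receives (1−α)·1324 of feed at 0.884 water and removes 0.620 of that water:
0.620×0.884×(1−α)×1324 = 169.23
(1−α) = 169.23/725.66 = 0.2332;  α = 0.7668.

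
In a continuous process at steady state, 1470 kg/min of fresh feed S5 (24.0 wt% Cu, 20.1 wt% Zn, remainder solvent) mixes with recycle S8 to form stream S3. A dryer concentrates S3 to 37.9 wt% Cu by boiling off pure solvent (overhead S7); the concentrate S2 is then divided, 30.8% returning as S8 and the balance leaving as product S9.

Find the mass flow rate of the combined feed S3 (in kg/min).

Overall Cu balance (none leaves overhead): Cu in fresh feed = Cu in product, i.e. 1470×0.240 = (1−0.308)·S2·0.379.
S2 = 352.8/(0.379×0.692) = 1345.2 kg/min.
Recycle S8 = 0.308×1345.2 = 414.32 kg/min.
Combined feed S3 = 1470 + 414.32 = 1884.3 kg/min.

1884 kg/min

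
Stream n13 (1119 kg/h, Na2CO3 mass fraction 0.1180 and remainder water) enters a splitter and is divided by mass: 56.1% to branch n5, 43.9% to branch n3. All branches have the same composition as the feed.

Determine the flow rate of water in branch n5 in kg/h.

553.7 kg/h

Branch n5 total = 0.561×1119 = 627.76 kg/h.
water in n5 = 0.882×627.76 = 553.68 kg/h.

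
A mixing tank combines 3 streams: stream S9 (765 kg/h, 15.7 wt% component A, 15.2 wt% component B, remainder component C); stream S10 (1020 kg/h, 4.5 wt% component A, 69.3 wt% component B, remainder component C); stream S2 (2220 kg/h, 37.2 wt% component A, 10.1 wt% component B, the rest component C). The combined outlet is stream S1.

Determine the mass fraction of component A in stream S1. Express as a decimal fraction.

Total flow out = 765 + 1020 + 2220 = 4005 kg/h.
component A in = 765×0.157 + 1020×0.045 + 2220×0.372 = 991.85 kg/h.
component A mass fraction in S1 = 991.85/4005 = 0.2477.

0.2477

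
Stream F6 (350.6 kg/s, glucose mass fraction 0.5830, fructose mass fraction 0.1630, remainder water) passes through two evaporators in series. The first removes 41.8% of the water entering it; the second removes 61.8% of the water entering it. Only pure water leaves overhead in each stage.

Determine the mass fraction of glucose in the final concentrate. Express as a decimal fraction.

0.7265

water in feed = 350.6×0.254 = 89.052 kg/s.
After stage 1: water left = (1−0.418)×89.052 = 51.828; stream total = 313.38 kg/s.
After stage 2: water left = (1−0.618)×51.828 = 19.798; final concentrate = 281.35 kg/s.
glucose fraction = 204.4/281.35 = 0.7265.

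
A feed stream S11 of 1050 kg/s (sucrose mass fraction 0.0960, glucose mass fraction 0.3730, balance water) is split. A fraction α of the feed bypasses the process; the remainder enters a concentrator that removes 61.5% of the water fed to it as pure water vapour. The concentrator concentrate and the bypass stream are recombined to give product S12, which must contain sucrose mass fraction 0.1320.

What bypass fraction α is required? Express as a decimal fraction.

All 1050×0.096 = 100.8 kg/s of sucrose reaches S12, so S12 = 100.8/0.132 = 763.64 kg/s and vapour = 286.36 kg/s.
The evaporator receives (1−α)·1050 of feed at 0.531 water and removes 0.615 of that water:
0.615×0.531×(1−α)×1050 = 286.36
(1−α) = 286.36/342.89 = 0.8351;  α = 0.1649.

0.165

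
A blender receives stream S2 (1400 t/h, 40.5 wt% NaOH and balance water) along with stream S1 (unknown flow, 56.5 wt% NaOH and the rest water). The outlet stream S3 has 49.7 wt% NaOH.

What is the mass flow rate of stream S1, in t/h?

1894 t/h

Let S1 be the unknown flow. Total out = 1400 + S1.
NaOH balance: 567 + 0.565·S1 = 0.497·(1400 + S1)
(0.565 − 0.497)·S1 = 0.497×1400 − 567 = 128.8
S1 = 128.8 / 0.068 = 1894.1 t/h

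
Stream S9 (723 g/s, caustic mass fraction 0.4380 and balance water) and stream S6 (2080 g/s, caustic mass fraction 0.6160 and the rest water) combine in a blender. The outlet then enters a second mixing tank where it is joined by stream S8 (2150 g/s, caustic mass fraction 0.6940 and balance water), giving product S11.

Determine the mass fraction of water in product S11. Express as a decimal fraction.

Overall, product flow = 4953 g/s.
water in = 723×0.562 + 2080×0.384 + 2150×0.306 = 1862.9 g/s.
water fraction in S11 = 0.3761.

0.3761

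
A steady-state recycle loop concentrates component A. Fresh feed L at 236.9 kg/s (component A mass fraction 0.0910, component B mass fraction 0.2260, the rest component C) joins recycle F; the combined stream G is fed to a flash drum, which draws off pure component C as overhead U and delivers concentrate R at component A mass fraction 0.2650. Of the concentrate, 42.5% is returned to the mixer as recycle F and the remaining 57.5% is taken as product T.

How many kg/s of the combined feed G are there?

297 kg/s

Overall component A balance (none leaves overhead): component A in fresh feed = component A in product, i.e. 236.9×0.091 = (1−0.425)·R·0.265.
R = 21.558/(0.265×0.575) = 141.48 kg/s.
Recycle F = 0.425×141.48 = 60.129 kg/s.
Combined feed G = 236.9 + 60.129 = 297.03 kg/s.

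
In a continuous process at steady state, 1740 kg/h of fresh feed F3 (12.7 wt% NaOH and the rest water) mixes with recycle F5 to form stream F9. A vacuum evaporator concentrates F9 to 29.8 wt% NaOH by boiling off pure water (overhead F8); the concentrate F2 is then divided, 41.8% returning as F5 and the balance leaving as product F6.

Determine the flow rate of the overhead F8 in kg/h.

Overall NaOH balance (none leaves overhead): NaOH in fresh feed = NaOH in product, i.e. 1740×0.127 = (1−0.418)·F2·0.298.
F2 = 220.98/(0.298×0.582) = 1274.1 kg/h.
Recycle F5 = 0.418×1274.1 = 532.59 kg/h.
Combined feed F9 = 1740 + 532.59 = 2272.6 kg/h.
Overhead F8 = F9 − F2 = 2272.6 − 1274.1 = 998.46 kg/h.

998.5 kg/h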